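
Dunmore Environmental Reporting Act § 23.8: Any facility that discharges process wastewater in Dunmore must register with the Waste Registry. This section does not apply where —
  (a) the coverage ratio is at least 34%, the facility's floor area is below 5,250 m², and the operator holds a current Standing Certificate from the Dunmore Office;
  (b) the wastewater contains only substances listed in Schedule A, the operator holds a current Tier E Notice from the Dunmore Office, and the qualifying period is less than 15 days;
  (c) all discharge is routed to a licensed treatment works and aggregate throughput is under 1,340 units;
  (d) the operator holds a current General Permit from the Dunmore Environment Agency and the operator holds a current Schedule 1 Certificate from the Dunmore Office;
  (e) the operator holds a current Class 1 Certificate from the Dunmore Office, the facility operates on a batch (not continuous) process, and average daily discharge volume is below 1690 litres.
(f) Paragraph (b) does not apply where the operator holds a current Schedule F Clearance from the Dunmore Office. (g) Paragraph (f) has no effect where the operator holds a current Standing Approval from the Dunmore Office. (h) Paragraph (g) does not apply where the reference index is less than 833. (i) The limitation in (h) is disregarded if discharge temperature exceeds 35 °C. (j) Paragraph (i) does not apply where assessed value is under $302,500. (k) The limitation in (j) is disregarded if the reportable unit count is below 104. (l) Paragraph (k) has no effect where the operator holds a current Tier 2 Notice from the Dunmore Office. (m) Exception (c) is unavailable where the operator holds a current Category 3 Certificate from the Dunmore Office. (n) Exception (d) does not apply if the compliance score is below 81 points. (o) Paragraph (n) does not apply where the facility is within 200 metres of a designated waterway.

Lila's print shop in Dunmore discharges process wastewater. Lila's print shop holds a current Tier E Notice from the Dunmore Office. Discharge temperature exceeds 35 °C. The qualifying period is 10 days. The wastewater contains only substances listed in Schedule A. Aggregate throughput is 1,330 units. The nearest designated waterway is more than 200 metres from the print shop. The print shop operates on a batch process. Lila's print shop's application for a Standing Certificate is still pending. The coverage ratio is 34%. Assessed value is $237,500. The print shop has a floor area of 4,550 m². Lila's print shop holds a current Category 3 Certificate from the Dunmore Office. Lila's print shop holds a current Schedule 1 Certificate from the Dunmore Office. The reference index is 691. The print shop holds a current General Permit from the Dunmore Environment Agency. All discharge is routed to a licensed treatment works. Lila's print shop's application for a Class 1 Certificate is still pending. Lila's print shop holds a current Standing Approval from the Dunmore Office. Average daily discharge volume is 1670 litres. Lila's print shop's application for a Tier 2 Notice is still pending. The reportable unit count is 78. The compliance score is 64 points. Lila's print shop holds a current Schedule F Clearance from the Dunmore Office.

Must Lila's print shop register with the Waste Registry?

No — exception (b) applies; Lila's print shop is not required to register with the Waste Registry.

Exception (a) does not apply: the Standing Certificate is not current.
Exception (b)'s conditions are all satisfied: the wastewater is Schedule-A-only; a current Tier E Notice is held; the qualifying period is 10 days, less than the 15 days limit. Under paragraphs (f)–(l): (f) is triggered (a current Schedule F Clearance is held), but is set aside by (g): (g) is triggered — a current Standing Approval is held. (h) is triggered (the reference index is 691, less than the 833 limit), but is overridden by (i): (i) operates — discharge temperature exceeds 35 °C. (j) would limit (i) — assessed value is $237,500, under the $302,500 limit — but (k) sets (j) aside: (k) is triggered — the reportable unit count is 78, below the 104 limit. (l), which would lift (k), is not triggered — no current Tier 2 Notice is held. So (b) applies.
Exception (c) is satisfied on its face — discharge is routed to a licensed treatment works; aggregate throughput is 1,330 units, under the 1,340 units limit. However, paragraph (m) must be considered: (m) operates — a current Category 3 Certificate is held. (c) is therefore removed.
Exception (d): a current General Permit is held; a current Schedule 1 Certificate is held — every condition holds. However, paragraphs (n)–(o) must be considered: (n) operates — the compliance score is 64 points, below the 81 points limit. (o), which would lift (n), does not operate here — the print shop is more than 200 m from any designated waterway. (d) is therefore removed.
Exception (e) requires that the operator holds a current Class 1 Certificate from the Dunmore Office; but no current Class 1 Certificate is held, so (e) is unavailable.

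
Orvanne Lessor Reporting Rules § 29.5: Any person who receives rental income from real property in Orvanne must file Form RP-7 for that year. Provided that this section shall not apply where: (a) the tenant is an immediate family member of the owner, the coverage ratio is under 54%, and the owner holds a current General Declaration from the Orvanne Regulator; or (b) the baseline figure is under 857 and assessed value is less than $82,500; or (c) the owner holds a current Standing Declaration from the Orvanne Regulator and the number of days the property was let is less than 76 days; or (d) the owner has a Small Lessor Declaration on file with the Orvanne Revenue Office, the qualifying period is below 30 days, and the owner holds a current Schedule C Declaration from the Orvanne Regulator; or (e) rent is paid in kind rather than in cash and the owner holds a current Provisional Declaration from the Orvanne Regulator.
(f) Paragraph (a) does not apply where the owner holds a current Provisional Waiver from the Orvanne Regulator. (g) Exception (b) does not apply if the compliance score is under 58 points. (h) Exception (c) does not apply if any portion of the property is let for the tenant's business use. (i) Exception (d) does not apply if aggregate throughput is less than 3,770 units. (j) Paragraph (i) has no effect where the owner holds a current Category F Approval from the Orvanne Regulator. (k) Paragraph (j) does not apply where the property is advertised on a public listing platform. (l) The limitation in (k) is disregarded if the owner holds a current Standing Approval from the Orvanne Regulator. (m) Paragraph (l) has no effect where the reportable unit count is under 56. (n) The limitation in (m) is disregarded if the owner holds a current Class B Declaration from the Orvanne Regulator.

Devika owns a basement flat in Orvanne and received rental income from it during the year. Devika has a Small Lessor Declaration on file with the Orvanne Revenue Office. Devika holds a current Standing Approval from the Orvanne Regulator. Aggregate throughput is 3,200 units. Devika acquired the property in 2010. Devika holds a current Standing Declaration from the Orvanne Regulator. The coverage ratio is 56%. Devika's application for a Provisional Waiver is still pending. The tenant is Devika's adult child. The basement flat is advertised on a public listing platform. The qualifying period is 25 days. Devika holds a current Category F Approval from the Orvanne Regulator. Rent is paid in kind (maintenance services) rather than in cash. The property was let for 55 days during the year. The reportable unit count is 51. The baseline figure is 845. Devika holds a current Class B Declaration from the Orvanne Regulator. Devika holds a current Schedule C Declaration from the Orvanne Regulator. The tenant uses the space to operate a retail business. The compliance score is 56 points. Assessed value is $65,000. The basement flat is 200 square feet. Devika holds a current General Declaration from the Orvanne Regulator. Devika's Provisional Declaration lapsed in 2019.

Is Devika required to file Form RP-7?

No — exception (d) applies; Devika is not required to file Form RP-7.

Exception (a) does not apply: the coverage ratio is 56%, not under 54%.
All of (b)'s requirements are met (the baseline figure is 845, under the 857 limit; assessed value is $65,000, less than the $82,500 limit). Turning to paragraph (g): (g) operates against (b): the compliance score is 56 points, under the 58 points limit. (b) is therefore removed.
Exception (c)'s conditions are all satisfied: a current Standing Declaration is held; the number of days the property was let is 55 days, less than the 76 days limit. But: (h) operates against (c): the space is let for business use. So (c) is unavailable.
All of (d)'s requirements are met (a Small Lessor Declaration is on file; the qualifying period is 25 days, below the 30 days limit; a current Schedule C Declaration is held). Under paragraphs (i)–(n): (i) is engaged (aggregate throughput is 3,200 units, less than the 3,770 units limit), but is set aside by (j): (j) operates against (i): a current Category F Approval is held. (k) is triggered (the property is publicly advertised), but is overridden by (l): (l) is engaged — a current Standing Approval is held. (m) applies (the reportable unit count is 51, under the 56 limit), but is set aside by (n): (n) is triggered — a current Class B Declaration is held. Exception (d) stands.
Exception (e) does not apply: no current Provisional Declaration is held.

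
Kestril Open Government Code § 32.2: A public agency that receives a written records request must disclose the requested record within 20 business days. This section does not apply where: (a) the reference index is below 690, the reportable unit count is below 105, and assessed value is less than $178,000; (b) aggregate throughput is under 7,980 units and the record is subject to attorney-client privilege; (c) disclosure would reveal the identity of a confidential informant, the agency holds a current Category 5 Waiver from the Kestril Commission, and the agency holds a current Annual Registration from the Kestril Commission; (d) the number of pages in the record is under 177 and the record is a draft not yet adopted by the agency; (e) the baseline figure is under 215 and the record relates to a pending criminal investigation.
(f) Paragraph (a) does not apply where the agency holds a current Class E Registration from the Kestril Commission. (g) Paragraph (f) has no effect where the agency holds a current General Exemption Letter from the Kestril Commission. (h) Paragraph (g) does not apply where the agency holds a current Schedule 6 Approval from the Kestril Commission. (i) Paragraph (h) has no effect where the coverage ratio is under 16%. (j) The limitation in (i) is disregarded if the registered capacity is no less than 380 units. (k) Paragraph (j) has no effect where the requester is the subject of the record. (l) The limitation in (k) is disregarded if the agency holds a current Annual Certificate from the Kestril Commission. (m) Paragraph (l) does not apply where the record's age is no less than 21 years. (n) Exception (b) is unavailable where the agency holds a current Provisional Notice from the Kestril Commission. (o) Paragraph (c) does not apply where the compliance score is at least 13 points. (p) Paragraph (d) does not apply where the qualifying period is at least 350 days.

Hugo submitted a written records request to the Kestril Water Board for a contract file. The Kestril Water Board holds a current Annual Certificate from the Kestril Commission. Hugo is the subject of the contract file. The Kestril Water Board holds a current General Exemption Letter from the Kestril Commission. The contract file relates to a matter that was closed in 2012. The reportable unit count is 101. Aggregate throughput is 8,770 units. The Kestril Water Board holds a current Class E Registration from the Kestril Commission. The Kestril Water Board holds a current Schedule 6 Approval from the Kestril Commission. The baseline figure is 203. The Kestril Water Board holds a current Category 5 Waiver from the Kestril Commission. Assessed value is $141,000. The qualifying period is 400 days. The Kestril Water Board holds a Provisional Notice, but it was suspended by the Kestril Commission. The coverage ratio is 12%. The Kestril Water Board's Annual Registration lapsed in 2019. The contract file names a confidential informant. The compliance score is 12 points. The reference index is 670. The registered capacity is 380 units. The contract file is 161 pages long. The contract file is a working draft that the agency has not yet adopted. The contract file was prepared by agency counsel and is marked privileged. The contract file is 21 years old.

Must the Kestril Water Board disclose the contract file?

Exception (a): the reference index is 670, below the 690 limit; the reportable unit count is 101, below the 105 limit; assessed value is $141,000, less than the $178,000 limit — every condition holds. As to paragraphs (f)–(m): (f) would limit (a) — a current Class E Registration is held — but (g) sets (f) aside: (g) operates against (f): a current General Exemption Letter is held. (h) would limit (g) — a current Schedule 6 Approval is held — but (i) sets (h) aside: (i) is triggered — the coverage ratio is 12%, under the 16% limit. (j) operates (the registered capacity is 380 units, meeting the 380 units threshold), but is displaced by (k): (k) is triggered — Hugo is the subject of the contract file. (l) would limit (k) — a current Annual Certificate is held — but (m) sets (l) aside: (m) is triggered — the record's age is 21 years, meeting the 21 years threshold. (a) remains available.
Exception (b) does not apply: aggregate throughput is 8,770 units, not under 7,980 units.
Exception (c) requires that the agency holds a current Annual Registration from the Kestril Commission; but the Annual Registration is not current, so (c) is unavailable.
Exception (d): the number of pages in the record is 161, under the 177 limit; the contract file is an unadopted draft — every condition holds. But applying paragraph (p): (p) is engaged — the qualifying period is 400 days, meeting the 350 days threshold. So (d) is unavailable.
Exception (e) does not apply: the contract file relates to a closed matter.

No — exception (a) applies; the Kestril Water Board is not required to disclose the contract file.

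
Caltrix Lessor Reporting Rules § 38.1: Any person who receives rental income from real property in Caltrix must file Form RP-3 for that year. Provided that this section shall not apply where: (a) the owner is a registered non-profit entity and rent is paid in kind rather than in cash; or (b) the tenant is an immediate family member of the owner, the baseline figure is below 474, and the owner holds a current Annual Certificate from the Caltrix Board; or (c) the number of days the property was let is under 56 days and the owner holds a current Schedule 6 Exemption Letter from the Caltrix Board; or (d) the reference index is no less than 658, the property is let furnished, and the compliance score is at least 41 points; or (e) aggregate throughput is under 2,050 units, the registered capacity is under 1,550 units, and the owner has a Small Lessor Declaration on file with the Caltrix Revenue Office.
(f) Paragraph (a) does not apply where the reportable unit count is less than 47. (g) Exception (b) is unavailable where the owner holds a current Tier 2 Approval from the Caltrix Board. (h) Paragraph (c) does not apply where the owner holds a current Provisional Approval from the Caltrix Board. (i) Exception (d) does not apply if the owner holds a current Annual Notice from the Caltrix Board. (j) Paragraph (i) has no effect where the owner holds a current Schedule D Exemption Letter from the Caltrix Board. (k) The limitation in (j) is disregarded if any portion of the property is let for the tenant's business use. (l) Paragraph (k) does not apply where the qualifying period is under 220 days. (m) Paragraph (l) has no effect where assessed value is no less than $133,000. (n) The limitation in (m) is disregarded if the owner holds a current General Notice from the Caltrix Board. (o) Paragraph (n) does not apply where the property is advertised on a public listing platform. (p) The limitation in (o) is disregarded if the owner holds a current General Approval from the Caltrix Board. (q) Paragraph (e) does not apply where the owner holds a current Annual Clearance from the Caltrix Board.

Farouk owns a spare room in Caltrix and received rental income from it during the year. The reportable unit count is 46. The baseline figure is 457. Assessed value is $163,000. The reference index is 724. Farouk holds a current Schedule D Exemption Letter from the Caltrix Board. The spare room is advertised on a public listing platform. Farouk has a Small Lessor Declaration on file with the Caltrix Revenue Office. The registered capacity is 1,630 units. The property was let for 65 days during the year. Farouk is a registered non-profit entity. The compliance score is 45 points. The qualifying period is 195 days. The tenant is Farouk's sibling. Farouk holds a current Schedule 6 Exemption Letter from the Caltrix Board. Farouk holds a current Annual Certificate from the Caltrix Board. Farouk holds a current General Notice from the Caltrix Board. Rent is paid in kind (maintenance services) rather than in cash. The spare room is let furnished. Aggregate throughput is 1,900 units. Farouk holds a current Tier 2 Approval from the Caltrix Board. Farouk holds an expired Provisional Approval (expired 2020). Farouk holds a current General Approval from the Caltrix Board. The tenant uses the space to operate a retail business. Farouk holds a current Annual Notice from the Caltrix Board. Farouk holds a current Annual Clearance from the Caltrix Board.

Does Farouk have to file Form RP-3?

All of (a)'s requirements are met (Farouk is a registered non-profit; rent is paid in kind). Turning to paragraph (f): (f) operates against (a): the reportable unit count is 46, less than the 47 limit. Exception (a) does not apply.
Exception (b)'s conditions are all satisfied: the tenant is an immediate family member; the baseline figure is 457, below the 474 limit; a current Annual Certificate is held. But: (g) operates — a current Tier 2 Approval is held. So (b) is unavailable.
Exception (c) requires that the number of days the property was let is under 56 days; but the number of days the property was let is 65 days, not under 56 days, so (c) is unavailable.
Exception (d): the reference index is 724, meeting the 658 threshold; the property is let furnished; the compliance score is 45 points, meeting the 41 points threshold — every condition holds. Applying paragraphs (i)–(p): (i) applies (a current Annual Notice is held), but is displaced by (j): (j) applies — a current Schedule D Exemption Letter is held. (k) is engaged (the space is let for business use), but is set aside by (l): (l) operates against (k): the qualifying period is 195 days, under the 220 days limit. (m) operates (assessed value is $163,000, meeting the $133,000 threshold), but is overridden by (n): (n) operates — a current General Notice is held. (o) operates (the property is publicly advertised), but is displaced by (p): (p) operates against (o): a current General Approval is held. So (d) applies.
Exception (e) requires that the registered capacity is under 1,550 units; but the registered capacity is 1,630 units, not under 1,550 units, so (e) is unavailable.

No — exception (d) applies; Farouk is not required to file Form RP-3.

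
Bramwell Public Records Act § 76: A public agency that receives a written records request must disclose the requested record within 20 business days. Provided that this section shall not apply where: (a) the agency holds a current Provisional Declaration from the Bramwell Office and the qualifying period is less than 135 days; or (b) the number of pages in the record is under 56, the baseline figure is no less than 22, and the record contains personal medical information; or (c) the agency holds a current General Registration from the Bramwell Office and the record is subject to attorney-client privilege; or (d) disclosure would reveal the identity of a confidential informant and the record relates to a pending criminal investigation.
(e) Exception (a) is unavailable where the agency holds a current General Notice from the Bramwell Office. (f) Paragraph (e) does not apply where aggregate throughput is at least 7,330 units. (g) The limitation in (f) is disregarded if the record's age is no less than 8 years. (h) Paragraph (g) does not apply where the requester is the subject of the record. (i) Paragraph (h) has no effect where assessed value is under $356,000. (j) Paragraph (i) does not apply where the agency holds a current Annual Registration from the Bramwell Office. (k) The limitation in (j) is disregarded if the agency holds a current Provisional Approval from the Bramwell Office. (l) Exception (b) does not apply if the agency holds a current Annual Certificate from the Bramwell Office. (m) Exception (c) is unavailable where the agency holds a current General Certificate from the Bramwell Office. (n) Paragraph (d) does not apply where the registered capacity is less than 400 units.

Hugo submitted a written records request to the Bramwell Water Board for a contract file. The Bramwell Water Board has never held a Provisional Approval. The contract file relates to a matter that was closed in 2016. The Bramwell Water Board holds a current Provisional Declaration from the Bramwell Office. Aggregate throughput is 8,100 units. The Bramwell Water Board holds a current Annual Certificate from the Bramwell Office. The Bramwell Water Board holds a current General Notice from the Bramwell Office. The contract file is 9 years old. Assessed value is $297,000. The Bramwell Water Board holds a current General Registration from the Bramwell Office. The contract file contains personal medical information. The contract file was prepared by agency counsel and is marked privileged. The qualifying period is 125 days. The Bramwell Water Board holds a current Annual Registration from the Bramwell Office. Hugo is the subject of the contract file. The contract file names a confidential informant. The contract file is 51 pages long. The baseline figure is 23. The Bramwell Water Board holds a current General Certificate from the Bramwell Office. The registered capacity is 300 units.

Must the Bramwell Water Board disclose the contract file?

No — exception (a) applies; the Bramwell Water Board is not required to disclose the contract file.

Exception (a) is satisfied on its face — a current Provisional Declaration is held; the qualifying period is 125 days, less than the 135 days limit. Considering the limiting provisions: (e) is triggered (a current General Notice is held), but is displaced by (f): (f) operates against (e): aggregate throughput is 8,100 units, meeting the 7,330 units threshold. (g) operates (the record's age is 9 years, meeting the 8 years threshold), but is displaced by (h): (h) is triggered — Hugo is the subject of the contract file. (i) applies (assessed value is $297,000, under the $356,000 limit), but is overridden by (j): (j) operates — a current Annual Registration is held. (k), which would lift (j), is inapplicable — no current Provisional Approval is held. So (a) applies.
Exception (b): the number of pages in the record is 51, under the 56 limit; the baseline figure is 23, meeting the 22 threshold; the contract file contains personal medical information — every condition holds. But applying paragraph (l): (l) operates — a current Annual Certificate is held. So (b) is unavailable.
Exception (c) is satisfied on its face — a current General Registration is held; the contract file is privileged. Turning to paragraph (m): (m) operates against (c): a current General Certificate is held. So (c) is unavailable.
Exception (d) requires that the record relates to a pending criminal investigation; but the contract file relates to a closed matter, so (d) is unavailable.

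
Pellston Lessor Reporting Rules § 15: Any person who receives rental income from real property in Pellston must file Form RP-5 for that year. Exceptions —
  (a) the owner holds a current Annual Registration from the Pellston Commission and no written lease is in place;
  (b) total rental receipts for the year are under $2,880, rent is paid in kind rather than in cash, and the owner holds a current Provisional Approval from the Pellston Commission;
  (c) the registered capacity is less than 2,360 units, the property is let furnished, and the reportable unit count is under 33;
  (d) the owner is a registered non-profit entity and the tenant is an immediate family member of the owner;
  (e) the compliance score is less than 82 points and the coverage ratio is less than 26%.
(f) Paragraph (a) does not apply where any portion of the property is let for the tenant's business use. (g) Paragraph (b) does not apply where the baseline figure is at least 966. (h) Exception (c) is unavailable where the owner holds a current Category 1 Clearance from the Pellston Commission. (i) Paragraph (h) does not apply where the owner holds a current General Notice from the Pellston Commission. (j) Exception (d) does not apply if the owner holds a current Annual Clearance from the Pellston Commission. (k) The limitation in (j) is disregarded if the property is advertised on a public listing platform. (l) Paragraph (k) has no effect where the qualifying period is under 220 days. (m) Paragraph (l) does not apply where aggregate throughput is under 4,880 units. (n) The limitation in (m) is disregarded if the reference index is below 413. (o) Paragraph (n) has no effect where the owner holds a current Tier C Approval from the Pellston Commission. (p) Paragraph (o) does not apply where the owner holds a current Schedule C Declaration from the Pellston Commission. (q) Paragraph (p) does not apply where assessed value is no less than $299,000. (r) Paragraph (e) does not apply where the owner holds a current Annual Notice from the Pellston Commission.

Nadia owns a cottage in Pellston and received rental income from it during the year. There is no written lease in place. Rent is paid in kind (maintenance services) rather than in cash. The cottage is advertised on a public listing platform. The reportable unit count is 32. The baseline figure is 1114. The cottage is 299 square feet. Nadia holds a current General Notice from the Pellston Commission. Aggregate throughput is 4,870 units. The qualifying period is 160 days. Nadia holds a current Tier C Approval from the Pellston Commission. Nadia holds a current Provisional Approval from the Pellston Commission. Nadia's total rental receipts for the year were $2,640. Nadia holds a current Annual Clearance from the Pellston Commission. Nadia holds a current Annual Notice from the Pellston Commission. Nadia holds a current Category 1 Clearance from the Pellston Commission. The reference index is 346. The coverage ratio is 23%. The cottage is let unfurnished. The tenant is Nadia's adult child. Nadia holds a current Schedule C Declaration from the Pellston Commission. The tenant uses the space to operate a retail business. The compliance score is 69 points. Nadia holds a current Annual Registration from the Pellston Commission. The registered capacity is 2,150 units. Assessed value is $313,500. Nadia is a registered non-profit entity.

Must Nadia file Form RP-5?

Exception (a): a current Annual Registration is held; there is no written lease — every condition holds. However, paragraph (f) must be considered: (f) operates against (a): the space is let for business use. Exception (a) does not apply.
Exception (b)'s conditions are all satisfied: total rental receipts for the year are $2,640, under the $2,880 limit; rent is paid in kind; a current Provisional Approval is held. Turning to paragraph (g): (g) is engaged — the baseline figure is 1,114, meeting the 966 threshold. So (b) is unavailable.
Exception (c) does not apply: the property is let unfurnished.
Exception (d)'s conditions are all satisfied: Nadia is a registered non-profit; the tenant is an immediate family member. Applying paragraphs (j)–(q): (j) is triggered (a current Annual Clearance is held), but is displaced by (k): (k) operates — the property is publicly advertised. (l) would limit (k) — the qualifying period is 160 days, under the 220 days limit — but (m) sets (l) aside: (m) operates against (l): aggregate throughput is 4,870 units, under the 4,880 units limit. (n) is engaged (the reference index is 346, below the 413 limit), but is displaced by (o): (o) operates against (n): a current Tier C Approval is held. (p) is triggered (a current Schedule C Declaration is held), but is itself disapplied by (q): (q) operates against (p): assessed value is $313,500, meeting the $299,000 threshold. (d) remains available.
Exception (e) is satisfied on its face — the compliance score is 69 points, less than the 82 points limit; the coverage ratio is 23%, less than the 26% limit. But: (r) operates against (e): a current Annual Notice is held. (e) is therefore removed.

No — exception (d) applies; Nadia is not required to file Form RP-5.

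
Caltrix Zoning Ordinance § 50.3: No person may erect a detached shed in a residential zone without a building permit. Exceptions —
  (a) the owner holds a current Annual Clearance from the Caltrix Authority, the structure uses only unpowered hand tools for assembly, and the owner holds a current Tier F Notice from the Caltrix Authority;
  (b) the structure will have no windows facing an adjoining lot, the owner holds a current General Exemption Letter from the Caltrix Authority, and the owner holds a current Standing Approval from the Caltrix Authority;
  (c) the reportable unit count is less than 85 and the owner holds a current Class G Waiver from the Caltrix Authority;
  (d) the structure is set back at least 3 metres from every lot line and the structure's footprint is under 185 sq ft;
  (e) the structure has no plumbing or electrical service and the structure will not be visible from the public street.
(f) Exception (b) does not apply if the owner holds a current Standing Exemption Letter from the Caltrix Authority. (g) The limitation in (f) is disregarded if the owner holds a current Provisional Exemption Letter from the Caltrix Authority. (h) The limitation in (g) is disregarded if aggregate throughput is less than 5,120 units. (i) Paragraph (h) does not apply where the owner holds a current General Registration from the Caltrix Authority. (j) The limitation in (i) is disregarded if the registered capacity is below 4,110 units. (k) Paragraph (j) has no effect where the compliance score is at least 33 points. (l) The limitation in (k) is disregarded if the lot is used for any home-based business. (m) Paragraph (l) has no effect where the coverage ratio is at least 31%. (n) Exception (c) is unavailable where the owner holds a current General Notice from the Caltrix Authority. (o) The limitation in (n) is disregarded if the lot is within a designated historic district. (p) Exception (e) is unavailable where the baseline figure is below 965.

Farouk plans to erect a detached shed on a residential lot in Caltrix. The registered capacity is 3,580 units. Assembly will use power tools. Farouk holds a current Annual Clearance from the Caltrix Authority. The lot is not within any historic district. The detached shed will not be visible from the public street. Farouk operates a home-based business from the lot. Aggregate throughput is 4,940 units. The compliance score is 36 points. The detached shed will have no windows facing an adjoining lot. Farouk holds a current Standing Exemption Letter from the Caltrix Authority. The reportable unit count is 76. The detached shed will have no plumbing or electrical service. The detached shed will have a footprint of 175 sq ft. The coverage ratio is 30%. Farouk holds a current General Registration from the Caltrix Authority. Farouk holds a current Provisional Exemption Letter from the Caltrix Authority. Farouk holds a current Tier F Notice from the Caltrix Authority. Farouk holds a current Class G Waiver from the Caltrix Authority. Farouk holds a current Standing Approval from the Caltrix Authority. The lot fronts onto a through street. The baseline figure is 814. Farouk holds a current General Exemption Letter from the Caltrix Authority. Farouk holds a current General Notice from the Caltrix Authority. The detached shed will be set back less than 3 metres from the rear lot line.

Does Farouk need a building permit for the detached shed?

Exception (a) fails — assembly uses power tools.
Exception (b) is satisfied on its face — no windows face an adjoining lot; a current General Exemption Letter is held; a current Standing Approval is held. But applying paragraphs (f)–(m): (f) operates against (b): a current Standing Exemption Letter is held. (g) would limit (f) — a current Provisional Exemption Letter is held — but (h) sets (g) aside: (h) operates against (g): aggregate throughput is 4,940 units, less than the 5,120 units limit. (i) would limit (h) — a current General Registration is held — but (j) sets (i) aside: (j) operates against (i): the registered capacity is 3,580 units, below the 4,110 units limit. (k) would limit (j) — the compliance score is 36 points, meeting the 33 points threshold — but (l) sets (k) aside: (l) operates against (k): a home-based business operates on the lot. (m), which would lift (l), is not triggered — the coverage ratio is 30%, short of 31%. So (b) is unavailable.
Exception (c)'s conditions are all satisfied: the reportable unit count is 76, less than the 85 limit; a current Class G Waiver is held. But: (n) applies — a current General Notice is held. (o), which would lift (n), is not engaged — the lot is not in a historic district. Exception (c) does not apply.
Exception (d) requires that the structure is set back at least 3 metres from every lot line; but the rear setback is under 3 m, so (d) is unavailable.
Exception (e): there is no plumbing or electrical service; the structure will not be visible from the street — every condition holds. But applying paragraph (p): (p) operates — the baseline figure is 814, below the 965 limit. (e) is therefore removed.
No exception is made out. Farouk falls within the general rule.

Yes — Farouk must obtain a building permit.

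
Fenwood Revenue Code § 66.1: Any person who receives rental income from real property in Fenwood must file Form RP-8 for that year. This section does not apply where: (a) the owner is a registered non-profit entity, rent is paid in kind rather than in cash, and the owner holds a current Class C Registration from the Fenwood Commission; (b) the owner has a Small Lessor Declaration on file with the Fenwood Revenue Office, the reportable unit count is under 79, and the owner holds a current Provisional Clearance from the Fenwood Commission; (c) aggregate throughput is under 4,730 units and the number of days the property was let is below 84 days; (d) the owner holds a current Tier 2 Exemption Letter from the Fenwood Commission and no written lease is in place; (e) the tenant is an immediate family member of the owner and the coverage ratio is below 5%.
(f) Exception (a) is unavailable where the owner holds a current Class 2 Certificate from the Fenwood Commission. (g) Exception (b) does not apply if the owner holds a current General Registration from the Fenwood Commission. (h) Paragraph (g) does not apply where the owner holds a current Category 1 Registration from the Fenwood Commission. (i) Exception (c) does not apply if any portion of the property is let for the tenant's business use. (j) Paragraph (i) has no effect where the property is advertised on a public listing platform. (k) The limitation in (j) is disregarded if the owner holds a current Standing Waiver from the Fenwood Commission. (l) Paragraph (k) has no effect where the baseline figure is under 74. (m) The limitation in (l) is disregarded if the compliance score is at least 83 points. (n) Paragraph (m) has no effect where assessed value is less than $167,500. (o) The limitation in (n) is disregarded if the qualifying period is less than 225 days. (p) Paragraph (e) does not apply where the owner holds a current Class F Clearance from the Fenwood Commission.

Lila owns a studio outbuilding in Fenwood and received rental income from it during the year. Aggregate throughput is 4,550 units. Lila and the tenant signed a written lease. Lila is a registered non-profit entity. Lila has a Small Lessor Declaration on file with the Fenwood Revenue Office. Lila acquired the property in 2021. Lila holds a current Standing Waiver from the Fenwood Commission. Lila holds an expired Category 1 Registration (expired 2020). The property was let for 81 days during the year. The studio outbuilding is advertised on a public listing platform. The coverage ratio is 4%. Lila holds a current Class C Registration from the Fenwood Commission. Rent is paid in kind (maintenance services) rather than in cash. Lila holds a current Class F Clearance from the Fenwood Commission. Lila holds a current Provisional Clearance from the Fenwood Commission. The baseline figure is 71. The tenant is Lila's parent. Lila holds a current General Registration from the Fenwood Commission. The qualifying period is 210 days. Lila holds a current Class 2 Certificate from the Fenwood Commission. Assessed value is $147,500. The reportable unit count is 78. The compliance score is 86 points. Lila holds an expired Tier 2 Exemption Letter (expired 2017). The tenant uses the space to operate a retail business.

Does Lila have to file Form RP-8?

Exception (a) is satisfied on its face — Lila is a registered non-profit; rent is paid in kind; a current Class C Registration is held. Turning to paragraph (f): (f) operates — a current Class 2 Certificate is held. Exception (a) does not apply.
All of (b)'s requirements are met (a Small Lessor Declaration is on file; the reportable unit count is 78, under the 79 limit; a current Provisional Clearance is held). However, paragraphs (g)–(h) must be considered: (g) operates against (b): a current General Registration is held. (h) is not engaged (there is no Category 1 Registration in force), so (g) stands. Exception (b) does not apply.
Exception (c) is satisfied on its face — aggregate throughput is 4,550 units, under the 4,730 units limit; the number of days the property was let is 81 days, below the 84 days limit. But applying paragraphs (i)–(o): (i) operates against (c): the space is let for business use. (j) is triggered (the property is publicly advertised), but is set aside by (k): (k) operates against (j): a current Standing Waiver is held. (l) would limit (k) — the baseline figure is 71, under the 74 limit — but (m) sets (l) aside: (m) applies — the compliance score is 86 points, meeting the 83 points threshold. (n) would limit (m) — assessed value is $147,500, less than the $167,500 limit — but (o) sets (n) aside: (o) operates against (n): the qualifying period is 210 days, less than the 225 days limit. So (c) is unavailable.
Exception (d) does not apply: the Tier 2 Exemption Letter is not current.
Exception (e): the tenant is an immediate family member; the coverage ratio is 4%, below the 5% limit — every condition holds. However, paragraph (p) must be considered: (p) is engaged — a current Class F Clearance is held. Exception (e) does not apply.
No exception is made out. Lila falls within the general rule.

Yes — Lila must file Form RP-8.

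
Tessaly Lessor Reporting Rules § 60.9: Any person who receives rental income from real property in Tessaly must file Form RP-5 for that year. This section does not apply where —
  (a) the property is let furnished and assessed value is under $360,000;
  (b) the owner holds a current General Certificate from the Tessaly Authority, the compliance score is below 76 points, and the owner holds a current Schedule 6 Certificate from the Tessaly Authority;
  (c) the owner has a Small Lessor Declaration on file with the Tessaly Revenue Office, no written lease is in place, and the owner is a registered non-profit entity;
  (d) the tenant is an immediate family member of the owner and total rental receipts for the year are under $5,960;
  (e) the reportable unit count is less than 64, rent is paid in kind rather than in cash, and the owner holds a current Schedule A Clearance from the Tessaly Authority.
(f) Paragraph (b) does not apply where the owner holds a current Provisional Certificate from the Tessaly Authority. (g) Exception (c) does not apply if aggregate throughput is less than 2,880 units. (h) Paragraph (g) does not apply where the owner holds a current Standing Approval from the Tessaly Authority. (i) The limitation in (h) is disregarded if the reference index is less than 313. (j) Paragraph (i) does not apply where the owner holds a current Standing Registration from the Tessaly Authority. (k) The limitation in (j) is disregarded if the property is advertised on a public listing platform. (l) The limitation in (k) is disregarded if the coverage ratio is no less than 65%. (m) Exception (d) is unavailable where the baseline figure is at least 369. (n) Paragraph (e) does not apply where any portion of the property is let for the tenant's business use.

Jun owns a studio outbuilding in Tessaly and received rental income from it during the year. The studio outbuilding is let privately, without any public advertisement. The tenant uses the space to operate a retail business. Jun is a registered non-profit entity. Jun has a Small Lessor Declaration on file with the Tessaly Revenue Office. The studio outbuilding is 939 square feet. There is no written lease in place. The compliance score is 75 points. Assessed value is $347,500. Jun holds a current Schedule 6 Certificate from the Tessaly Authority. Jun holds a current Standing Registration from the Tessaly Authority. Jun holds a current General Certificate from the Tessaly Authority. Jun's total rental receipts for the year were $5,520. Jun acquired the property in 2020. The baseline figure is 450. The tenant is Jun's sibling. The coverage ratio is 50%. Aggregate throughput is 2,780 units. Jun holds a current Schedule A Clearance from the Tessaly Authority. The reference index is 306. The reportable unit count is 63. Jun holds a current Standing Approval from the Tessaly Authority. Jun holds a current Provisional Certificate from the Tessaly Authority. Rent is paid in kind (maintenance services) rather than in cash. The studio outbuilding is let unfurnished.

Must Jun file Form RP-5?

No — exception (c) applies; Jun is not required to file Form RP-5.

Exception (a) does not apply: the property is let unfurnished.
Exception (b)'s conditions are all satisfied: a current General Certificate is held; the compliance score is 75 points, below the 76 points limit; a current Schedule 6 Certificate is held. However, paragraph (f) must be considered: (f) operates — a current Provisional Certificate is held. (b) is therefore removed.
Exception (c) is satisfied on its face — a Small Lessor Declaration is on file; there is no written lease; Jun is a registered non-profit. Applying paragraphs (g)–(l): (g) would limit (c) — aggregate throughput is 2,780 units, less than the 2,880 units limit — but (h) sets (g) aside: (h) is triggered — a current Standing Approval is held. (i) is engaged (the reference index is 306, less than the 313 limit), but yields to (j): (j) operates against (i): a current Standing Registration is held. (k), which would lift (j), does not operate here — the property is let privately without advertisement. (c) remains available.
All of (d)'s requirements are met (the tenant is an immediate family member; total rental receipts for the year are $5,520, under the $5,960 limit). But: (m) operates against (d): the baseline figure is 450, meeting the 369 threshold. So (d) is unavailable.
All of (e)'s requirements are met (the reportable unit count is 63, less than the 64 limit; rent is paid in kind; a current Schedule A Clearance is held). But applying paragraph (n): (n) operates against (e): the space is let for business use. Exception (e) does not apply.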